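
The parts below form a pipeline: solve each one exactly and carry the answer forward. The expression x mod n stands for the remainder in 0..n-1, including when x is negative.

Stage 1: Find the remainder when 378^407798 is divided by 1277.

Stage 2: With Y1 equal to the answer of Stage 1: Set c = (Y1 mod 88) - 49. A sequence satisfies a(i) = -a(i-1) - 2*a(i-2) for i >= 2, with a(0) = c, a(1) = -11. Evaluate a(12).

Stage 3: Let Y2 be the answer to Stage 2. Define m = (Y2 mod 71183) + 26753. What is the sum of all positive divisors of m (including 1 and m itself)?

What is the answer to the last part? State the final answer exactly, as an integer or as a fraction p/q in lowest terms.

55440

Stage 1: squarings mod 1277: 378^1=378, 378^2=1137, 378^4=445, 378^8=90, 378^16=438, 378^32=294, 378^64=877, 378^128=375, 378^256=155, 378^512=1039, 378^1024=456, 378^2048=1062, 378^4096=253, 378^8192=159, 378^16384=1018, 378^32768=677, 378^65536=1163, 378^131072=226, 378^262144=1273; 378^407798 = 378^2 * 378^4 * 378^16 * 378^32 * 378^64 * 378^128 * 378^2048 * 378^4096 * 378^8192 * 378^131072 * 378^262144 = 275 (mod 1277); answer 275
Stage 2: Y1 = 275; c = -38; a(2) = -1*(-11) - 2*(-38) = 87; iterating: a(2)=87, a(3)=-65, a(4)=-109, a(5)=239, a(6)=-21, a(7)=-457, a(8)=499, a(9)=415, a(10)=-1413, a(11)=583, a(12)=2243; answer 2243
Stage 3: Y2 = 2243; m = 28996; 28996 = 2^2 * 11 * 659; sigma = (1 + 2 + 4) * (1 + 11) * (1 + 659) = 7 * 12 * 660 = 55440; answer 55440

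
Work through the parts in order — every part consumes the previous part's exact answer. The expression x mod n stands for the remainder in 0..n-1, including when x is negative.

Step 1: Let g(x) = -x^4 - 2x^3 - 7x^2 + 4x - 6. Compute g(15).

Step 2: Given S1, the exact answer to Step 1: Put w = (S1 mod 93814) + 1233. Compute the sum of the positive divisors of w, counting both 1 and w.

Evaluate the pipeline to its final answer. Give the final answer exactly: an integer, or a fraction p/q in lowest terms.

36152

Step 1: -1*(15)^4 - 2*(15)^3 - 7*(15)^2 + 4*(15)^1 - 6 = (-50625) + (-6750) + (-1575) + (60) + (-6) = -58896; answer -58896
Step 2: S1 = -58896; w = 36151; 36151 is prime, so its only divisors are 1 and 36151; sigma = 1 + 36151 = 36152; answer 36152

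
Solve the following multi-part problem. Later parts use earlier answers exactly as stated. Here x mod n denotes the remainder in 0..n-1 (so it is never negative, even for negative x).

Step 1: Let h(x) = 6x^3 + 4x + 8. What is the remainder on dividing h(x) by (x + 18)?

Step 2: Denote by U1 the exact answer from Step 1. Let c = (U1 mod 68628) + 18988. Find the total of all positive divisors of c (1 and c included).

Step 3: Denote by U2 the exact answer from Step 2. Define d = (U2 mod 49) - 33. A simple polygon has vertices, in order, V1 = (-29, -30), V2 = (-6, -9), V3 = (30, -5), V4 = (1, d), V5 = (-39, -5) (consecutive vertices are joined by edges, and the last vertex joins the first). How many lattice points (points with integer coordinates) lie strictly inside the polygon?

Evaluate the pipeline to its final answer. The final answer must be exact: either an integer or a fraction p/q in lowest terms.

Step 1: remainder = value at the root: 6*(-18)^3 + 4*(-18)^1 + 8 = (-34992) + (-72) + (8) = -35056; answer -35056
Step 2: U1 = -35056; c = 52560; 52560 = 2^4 * 3^2 * 5 * 73; sigma = (1 + 2 + 4 + 8 + 16) * (1 + 3 + 9) * (1 + 5) * (1 + 73) = 31 * 13 * 6 * 74 = 178932; answer 178932
Step 3: U2 = 178932; d = 0; cross terms: (-29*-9 - -6*-30)=81, (-6*-5 - 30*-9)=300, (30*0 - 1*-5)=5, (1*-5 - -39*0)=-5, (-39*-30 - -29*-5)=1025; twice the area = |1406| = 1406; area = 703; boundary points = 1 + 4 + 1 + 5 + 5 = 16; strictly interior points = area - boundary/2 + 1 = 696; answer 696

696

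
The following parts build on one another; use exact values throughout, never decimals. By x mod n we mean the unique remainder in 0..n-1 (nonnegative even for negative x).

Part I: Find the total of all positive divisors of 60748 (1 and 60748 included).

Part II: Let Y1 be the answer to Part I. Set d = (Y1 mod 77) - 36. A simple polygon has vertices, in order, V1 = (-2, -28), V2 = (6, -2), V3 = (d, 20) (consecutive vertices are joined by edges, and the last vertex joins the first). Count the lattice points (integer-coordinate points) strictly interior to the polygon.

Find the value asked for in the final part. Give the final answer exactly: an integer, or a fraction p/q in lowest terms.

92

Part I: 60748 = 2^2 * 15187; sigma = (1 + 2 + 4) * (1 + 15187) = 7 * 15188 = 106316; answer 106316
Part II: Y1 = 106316; d = 20; cross terms: (-2*-2 - 6*-28)=172, (6*20 - 20*-2)=160, (20*-28 - -2*20)=-520; twice the area = |-188| = 188; area = 94; boundary points = 2 + 2 + 2 = 6; strictly interior points = area - boundary/2 + 1 = 92; answer 92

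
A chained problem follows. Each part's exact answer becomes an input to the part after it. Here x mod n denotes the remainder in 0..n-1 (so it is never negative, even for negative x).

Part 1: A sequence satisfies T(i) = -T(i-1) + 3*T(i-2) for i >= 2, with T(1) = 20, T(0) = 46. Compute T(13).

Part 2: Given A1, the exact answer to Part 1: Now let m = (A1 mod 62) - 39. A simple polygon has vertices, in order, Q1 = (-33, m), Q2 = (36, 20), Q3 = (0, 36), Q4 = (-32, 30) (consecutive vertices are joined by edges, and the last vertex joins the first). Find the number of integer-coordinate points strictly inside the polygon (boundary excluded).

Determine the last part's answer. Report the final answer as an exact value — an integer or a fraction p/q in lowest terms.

1477

Part 1: T(2) = -1*(20) + 3*(46) = 118; iterating: T(2)=118, T(3)=-58, T(4)=412, T(5)=-586, T(6)=1822, T(7)=-3580, T(8)=9046, T(9)=-19786, T(10)=46924, T(11)=-106282, T(12)=247054, T(13)=-565900; answer -565900
Part 2: A1 = -565900; m = -3; cross terms: (-33*20 - 36*-3)=-552, (36*36 - 0*20)=1296, (0*30 - -32*36)=1152, (-32*-3 - -33*30)=1086; twice the area = |2982| = 2982; area = 1491; boundary points = 23 + 4 + 2 + 1 = 30; strictly interior points = area - boundary/2 + 1 = 1477; answer 1477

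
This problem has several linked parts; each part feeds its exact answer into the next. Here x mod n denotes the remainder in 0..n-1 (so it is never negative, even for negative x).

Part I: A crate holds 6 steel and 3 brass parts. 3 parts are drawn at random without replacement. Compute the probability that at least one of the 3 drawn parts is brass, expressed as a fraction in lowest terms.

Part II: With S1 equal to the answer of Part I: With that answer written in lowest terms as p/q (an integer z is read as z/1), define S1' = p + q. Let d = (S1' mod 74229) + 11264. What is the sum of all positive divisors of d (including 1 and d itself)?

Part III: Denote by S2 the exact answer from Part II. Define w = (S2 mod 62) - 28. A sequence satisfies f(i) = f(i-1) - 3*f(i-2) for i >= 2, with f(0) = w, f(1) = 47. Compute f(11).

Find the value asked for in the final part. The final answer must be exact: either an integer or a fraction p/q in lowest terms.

Part I: total draws C(9,3) = 84; complement C(6,3) = 20; favorable 84 - 20 = 64; P = 16/21; answer 16/21
Part II: S1 = 16/21; threaded value p + q = 37; d = 11301; 11301 = 3 * 3767; sigma = (1 + 3) * (1 + 3767) = 4 * 3768 = 15072; answer 15072
Part III: S2 = 15072; w = -22; f(2) = 1*(47) - 3*(-22) = 113; iterating: f(2)=113, f(3)=-28, f(4)=-367, f(5)=-283, f(6)=818, f(7)=1667, f(8)=-787, f(9)=-5788, f(10)=-3427, f(11)=13937; answer 13937

13937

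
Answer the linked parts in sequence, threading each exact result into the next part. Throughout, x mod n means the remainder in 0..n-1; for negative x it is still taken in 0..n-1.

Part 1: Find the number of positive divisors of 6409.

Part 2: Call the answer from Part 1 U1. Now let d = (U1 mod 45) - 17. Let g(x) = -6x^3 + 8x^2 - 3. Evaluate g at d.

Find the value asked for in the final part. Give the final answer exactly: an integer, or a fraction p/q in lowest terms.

Part 1: 6409 = 13 * 17 * 29; number of divisors = (1+1) * (1+1) * (1+1) = 8; answer 8
Part 2: U1 = 8; d = -9; -6*(-9)^3 + 8*(-9)^2 - 3 = (4374) + (648) + (-3) = 5019; answer 5019

5019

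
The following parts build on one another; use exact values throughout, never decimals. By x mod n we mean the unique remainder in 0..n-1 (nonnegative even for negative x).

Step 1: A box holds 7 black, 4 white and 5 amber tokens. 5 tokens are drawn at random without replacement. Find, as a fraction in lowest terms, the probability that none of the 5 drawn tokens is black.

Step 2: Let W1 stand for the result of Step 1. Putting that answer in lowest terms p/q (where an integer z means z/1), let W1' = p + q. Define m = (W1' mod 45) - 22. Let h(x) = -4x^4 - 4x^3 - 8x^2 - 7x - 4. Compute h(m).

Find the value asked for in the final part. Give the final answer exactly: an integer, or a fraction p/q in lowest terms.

-2169

Step 1: total draws C(16,5) = 4368; favorable C(9,5) = 126; P = 3/104; answer 3/104
Step 2: W1 = 3/104; threaded value p + q = 107; m = -5; -4*(-5)^4 - 4*(-5)^3 - 8*(-5)^2 - 7*(-5)^1 - 4 = (-2500) + (500) + (-200) + (35) + (-4) = -2169; answer -2169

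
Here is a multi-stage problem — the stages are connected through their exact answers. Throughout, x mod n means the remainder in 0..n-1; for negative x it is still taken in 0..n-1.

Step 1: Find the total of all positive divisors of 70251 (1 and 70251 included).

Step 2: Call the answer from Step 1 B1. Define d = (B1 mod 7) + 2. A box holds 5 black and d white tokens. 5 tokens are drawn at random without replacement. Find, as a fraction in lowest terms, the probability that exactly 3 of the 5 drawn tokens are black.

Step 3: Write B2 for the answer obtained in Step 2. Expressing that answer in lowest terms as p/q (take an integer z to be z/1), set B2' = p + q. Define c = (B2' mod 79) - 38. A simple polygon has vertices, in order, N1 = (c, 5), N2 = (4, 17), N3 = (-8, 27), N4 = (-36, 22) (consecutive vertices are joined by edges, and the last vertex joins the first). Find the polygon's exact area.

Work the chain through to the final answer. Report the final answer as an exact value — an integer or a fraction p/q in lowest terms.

Step 1: 70251 = 3 * 23417; sigma = (1 + 3) * (1 + 23417) = 4 * 23418 = 93672; answer 93672
Step 2: B1 = 93672; d = 7; total draws C(12,5) = 792; favorable C(5,3)*C(7,2) = 210; P = 35/132; answer 35/132
Step 3: B2 = 35/132; threaded value p + q = 167; c = -29; cross terms: (-29*17 - 4*5)=-513, (4*27 - -8*17)=244, (-8*22 - -36*27)=796, (-36*5 - -29*22)=458; twice the area = |985| = 985; area = 985/2; answer 985/2

985/2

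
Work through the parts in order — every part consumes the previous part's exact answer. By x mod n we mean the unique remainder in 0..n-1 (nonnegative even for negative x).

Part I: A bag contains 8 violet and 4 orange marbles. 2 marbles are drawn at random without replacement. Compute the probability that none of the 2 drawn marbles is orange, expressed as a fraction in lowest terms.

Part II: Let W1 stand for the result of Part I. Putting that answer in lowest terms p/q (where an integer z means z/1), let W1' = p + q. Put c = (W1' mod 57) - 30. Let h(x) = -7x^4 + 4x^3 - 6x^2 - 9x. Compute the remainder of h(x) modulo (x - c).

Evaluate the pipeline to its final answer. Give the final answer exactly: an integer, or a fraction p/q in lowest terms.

-566882

Part I: total draws C(12,2) = 66; favorable C(8,2) = 28; P = 14/33; answer 14/33
Part II: W1 = 14/33; threaded value p + q = 47; c = 17; remainder = value at the root: -7*(17)^4 + 4*(17)^3 - 6*(17)^2 - 9*(17)^1 = (-584647) + (19652) + (-1734) + (-153) = -566882; answer -566882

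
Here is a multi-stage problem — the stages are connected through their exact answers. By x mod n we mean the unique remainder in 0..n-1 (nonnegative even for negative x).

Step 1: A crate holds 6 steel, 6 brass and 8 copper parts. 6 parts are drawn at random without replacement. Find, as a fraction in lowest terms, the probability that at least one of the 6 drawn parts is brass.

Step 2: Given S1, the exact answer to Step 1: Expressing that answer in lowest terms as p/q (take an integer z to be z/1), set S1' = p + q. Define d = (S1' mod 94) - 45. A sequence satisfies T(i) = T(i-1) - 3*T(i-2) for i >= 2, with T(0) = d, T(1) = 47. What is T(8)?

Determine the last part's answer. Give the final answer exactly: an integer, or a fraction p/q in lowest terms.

-787

Step 1: total draws C(20,6) = 38760; complement C(14,6) = 3003; favorable 38760 - 3003 = 35757; P = 11919/12920; answer 11919/12920
Step 2: S1 = 11919/12920; threaded value p + q = 24839; d = -22; T(2) = 1*(47) - 3*(-22) = 113; iterating: T(2)=113, T(3)=-28, T(4)=-367, T(5)=-283, T(6)=818, T(7)=1667, T(8)=-787; answer -787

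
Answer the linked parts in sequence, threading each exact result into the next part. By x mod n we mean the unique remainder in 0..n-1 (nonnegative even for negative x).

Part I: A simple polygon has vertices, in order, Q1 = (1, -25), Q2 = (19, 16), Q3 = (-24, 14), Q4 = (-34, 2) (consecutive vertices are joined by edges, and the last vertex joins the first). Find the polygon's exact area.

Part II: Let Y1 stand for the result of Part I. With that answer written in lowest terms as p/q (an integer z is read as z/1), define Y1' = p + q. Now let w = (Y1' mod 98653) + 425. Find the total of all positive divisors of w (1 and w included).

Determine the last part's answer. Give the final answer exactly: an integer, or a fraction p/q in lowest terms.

7280

Part I: cross terms: (1*16 - 19*-25)=491, (19*14 - -24*16)=650, (-24*2 - -34*14)=428, (-34*-25 - 1*2)=848; twice the area = |2417| = 2417; area = 2417/2; answer 2417/2
Part II: Y1 = 2417/2; threaded value p + q = 2419; w = 2844; 2844 = 2^2 * 3^2 * 79; sigma = (1 + 2 + 4) * (1 + 3 + 9) * (1 + 79) = 7 * 13 * 80 = 7280; answer 7280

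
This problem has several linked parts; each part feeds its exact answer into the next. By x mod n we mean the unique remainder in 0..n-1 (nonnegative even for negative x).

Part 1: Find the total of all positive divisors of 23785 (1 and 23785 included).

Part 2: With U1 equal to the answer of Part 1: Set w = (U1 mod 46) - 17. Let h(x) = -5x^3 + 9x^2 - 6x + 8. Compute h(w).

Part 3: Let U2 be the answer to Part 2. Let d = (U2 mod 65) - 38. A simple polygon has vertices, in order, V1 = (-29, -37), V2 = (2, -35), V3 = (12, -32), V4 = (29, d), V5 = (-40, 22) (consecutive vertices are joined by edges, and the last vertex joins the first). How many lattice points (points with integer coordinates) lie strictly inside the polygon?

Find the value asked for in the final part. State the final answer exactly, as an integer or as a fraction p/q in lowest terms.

Part 1: 23785 = 5 * 67 * 71; sigma = (1 + 5) * (1 + 67) * (1 + 71) = 6 * 68 * 72 = 29376; answer 29376
Part 2: U1 = 29376; w = 11; -5*(11)^3 + 9*(11)^2 - 6*(11)^1 + 8 = (-6655) + (1089) + (-66) + (8) = -5624; answer -5624
Part 3: U2 = -5624; d = -7; cross terms: (-29*-35 - 2*-37)=1089, (2*-32 - 12*-35)=356, (12*-7 - 29*-32)=844, (29*22 - -40*-7)=358, (-40*-37 - -29*22)=2118; twice the area = |4765| = 4765; area = 4765/2; boundary points = 1 + 1 + 1 + 1 + 1 = 5; strictly interior points = area - boundary/2 + 1 = 2381; answer 2381

2381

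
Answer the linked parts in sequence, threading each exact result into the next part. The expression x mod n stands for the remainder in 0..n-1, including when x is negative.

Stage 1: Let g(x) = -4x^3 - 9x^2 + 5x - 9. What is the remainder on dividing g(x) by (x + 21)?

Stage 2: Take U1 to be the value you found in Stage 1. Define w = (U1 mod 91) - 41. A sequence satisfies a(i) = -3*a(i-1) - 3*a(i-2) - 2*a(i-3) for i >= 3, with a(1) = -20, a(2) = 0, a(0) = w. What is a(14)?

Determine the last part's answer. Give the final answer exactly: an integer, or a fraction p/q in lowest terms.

-229320

Stage 1: remainder = value at the root: -4*(-21)^3 - 9*(-21)^2 + 5*(-21)^1 - 9 = (37044) + (-3969) + (-105) + (-9) = 32961; answer 32961
Stage 2: U1 = 32961; w = -22; a(3) = -3*(0) - 3*(-20) - 2*(-22) = 104; iterating: a(3)=104, a(4)=-272, a(5)=504, a(6)=-904, a(7)=1744, a(8)=-3528, a(9)=7160, a(10)=-14384, a(11)=28728, a(12)=-57352, a(13)=114640, a(14)=-229320; answer -229320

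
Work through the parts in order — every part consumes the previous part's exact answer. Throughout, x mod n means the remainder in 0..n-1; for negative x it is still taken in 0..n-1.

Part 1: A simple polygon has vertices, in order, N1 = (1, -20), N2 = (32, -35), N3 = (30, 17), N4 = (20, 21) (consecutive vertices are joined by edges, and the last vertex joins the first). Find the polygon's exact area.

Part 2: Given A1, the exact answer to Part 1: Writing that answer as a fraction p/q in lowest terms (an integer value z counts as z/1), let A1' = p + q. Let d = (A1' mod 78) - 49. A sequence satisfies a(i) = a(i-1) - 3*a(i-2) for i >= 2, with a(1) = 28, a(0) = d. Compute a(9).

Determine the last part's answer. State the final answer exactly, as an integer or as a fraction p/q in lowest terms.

Part 1: cross terms: (1*-35 - 32*-20)=605, (32*17 - 30*-35)=1594, (30*21 - 20*17)=290, (20*-20 - 1*21)=-421; twice the area = |2068| = 2068; area = 1034; answer 1034
Part 2: A1 = 1034; threaded value p + q = 1035; d = -28; a(2) = 1*(28) - 3*(-28) = 112; iterating: a(2)=112, a(3)=28, a(4)=-308, a(5)=-392, a(6)=532, a(7)=1708, a(8)=112, a(9)=-5012; answer -5012

-5012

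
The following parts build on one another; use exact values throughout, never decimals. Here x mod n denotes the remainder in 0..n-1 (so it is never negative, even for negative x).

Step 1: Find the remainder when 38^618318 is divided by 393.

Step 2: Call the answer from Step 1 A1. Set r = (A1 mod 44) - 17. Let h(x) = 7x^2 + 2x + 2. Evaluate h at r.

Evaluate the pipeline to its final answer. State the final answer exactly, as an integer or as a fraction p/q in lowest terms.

Step 1: squarings mod 393: 38^1=38, 38^2=265, 38^4=271, 38^8=343, 38^16=142, 38^32=121, 38^64=100, 38^128=175, 38^256=364, 38^512=55, 38^1024=274, 38^2048=13, 38^4096=169, 38^8192=265, 38^16384=271, 38^32768=343, 38^65536=142, 38^131072=121, 38^262144=100, 38^524288=175; 38^618318 = 38^2 * 38^4 * 38^8 * 38^64 * 38^256 * 38^512 * 38^1024 * 38^2048 * 38^8192 * 38^16384 * 38^65536 * 38^524288 = 385 (mod 393); answer 385
Step 2: A1 = 385; r = 16; 7*(16)^2 + 2*(16)^1 + 2 = (1792) + (32) + (2) = 1826; answer 1826

1826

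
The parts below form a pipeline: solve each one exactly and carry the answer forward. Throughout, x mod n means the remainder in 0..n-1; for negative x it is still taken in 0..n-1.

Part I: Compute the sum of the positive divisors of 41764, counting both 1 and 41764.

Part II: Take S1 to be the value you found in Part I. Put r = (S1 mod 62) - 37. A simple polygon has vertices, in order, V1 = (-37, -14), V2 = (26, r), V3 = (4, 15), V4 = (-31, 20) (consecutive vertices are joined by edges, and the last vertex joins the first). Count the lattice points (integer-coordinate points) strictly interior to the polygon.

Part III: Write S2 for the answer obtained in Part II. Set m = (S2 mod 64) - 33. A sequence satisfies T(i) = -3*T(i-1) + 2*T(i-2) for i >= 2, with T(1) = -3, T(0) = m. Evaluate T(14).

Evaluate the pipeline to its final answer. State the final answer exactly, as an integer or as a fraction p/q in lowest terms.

Part I: 41764 = 2^2 * 53 * 197; sigma = (1 + 2 + 4) * (1 + 53) * (1 + 197) = 7 * 54 * 198 = 74844; answer 74844
Part II: S1 = 74844; r = -27; cross terms: (-37*-27 - 26*-14)=1363, (26*15 - 4*-27)=498, (4*20 - -31*15)=545, (-31*-14 - -37*20)=1174; twice the area = |3580| = 3580; area = 1790; boundary points = 1 + 2 + 5 + 2 = 10; strictly interior points = area - boundary/2 + 1 = 1786; answer 1786
Part III: S2 = 1786; m = 25; T(2) = -3*(-3) + 2*(25) = 59; iterating: T(2)=59, T(3)=-183, T(4)=667, T(5)=-2367, T(6)=8435, T(7)=-30039, T(8)=106987, T(9)=-381039, T(10)=1357091, T(11)=-4833351, T(12)=17214235, T(13)=-61309407, T(14)=218356691; answer 218356691

218356691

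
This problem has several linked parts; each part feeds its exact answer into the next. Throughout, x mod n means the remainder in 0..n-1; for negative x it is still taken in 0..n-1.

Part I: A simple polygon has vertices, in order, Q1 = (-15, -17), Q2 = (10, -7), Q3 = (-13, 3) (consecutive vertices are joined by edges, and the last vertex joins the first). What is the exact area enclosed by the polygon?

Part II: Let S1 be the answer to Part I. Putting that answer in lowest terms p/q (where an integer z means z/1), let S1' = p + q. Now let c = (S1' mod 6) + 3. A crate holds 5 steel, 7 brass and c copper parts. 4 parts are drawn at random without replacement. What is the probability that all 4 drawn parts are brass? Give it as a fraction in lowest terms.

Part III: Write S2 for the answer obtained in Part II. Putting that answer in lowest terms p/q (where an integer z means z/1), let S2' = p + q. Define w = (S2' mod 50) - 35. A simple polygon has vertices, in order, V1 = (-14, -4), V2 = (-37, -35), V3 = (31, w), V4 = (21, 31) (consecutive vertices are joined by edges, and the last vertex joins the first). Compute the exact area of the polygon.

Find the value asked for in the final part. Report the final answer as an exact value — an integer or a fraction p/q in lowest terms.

2297

Part I: cross terms: (-15*-7 - 10*-17)=275, (10*3 - -13*-7)=-61, (-13*-17 - -15*3)=266; twice the area = |480| = 480; area = 240; answer 240
Part II: S1 = 240; threaded value p + q = 241; c = 4; total draws C(16,4) = 1820; favorable C(7,4) = 35; P = 1/52; answer 1/52
Part III: S2 = 1/52; threaded value p + q = 53; w = -32; cross terms: (-14*-35 - -37*-4)=342, (-37*-32 - 31*-35)=2269, (31*31 - 21*-32)=1633, (21*-4 - -14*31)=350; twice the area = |4594| = 4594; area = 2297; answer 2297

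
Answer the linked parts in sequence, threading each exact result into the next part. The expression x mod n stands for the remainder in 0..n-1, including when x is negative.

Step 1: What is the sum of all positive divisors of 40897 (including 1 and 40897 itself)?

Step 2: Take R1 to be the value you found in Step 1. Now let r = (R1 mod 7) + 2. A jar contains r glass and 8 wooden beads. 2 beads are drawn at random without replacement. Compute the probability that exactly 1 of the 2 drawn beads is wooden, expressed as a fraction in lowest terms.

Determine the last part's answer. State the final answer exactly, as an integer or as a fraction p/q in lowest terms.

48/91

Step 1: 40897 is prime, so its only divisors are 1 and 40897; sigma = 1 + 40897 = 40898; answer 40898
Step 2: R1 = 40898; r = 6; total draws C(14,2) = 91; favorable C(8,1)*C(6,1) = 48; P = 48/91; answer 48/91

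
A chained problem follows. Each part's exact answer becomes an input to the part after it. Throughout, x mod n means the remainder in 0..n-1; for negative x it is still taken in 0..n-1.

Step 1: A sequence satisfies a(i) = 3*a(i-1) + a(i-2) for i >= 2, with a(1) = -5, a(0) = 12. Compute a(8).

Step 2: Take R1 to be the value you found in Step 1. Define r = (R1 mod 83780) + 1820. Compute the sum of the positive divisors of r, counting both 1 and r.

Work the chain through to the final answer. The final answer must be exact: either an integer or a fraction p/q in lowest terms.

80234

Step 1: a(2) = 3*(-5) + 1*(12) = -3; iterating: a(2)=-3, a(3)=-14, a(4)=-45, a(5)=-149, a(6)=-492, a(7)=-1625, a(8)=-5367; answer -5367
Step 2: R1 = -5367; r = 80233; 80233 is prime, so its only divisors are 1 and 80233; sigma = 1 + 80233 = 80234; answer 80234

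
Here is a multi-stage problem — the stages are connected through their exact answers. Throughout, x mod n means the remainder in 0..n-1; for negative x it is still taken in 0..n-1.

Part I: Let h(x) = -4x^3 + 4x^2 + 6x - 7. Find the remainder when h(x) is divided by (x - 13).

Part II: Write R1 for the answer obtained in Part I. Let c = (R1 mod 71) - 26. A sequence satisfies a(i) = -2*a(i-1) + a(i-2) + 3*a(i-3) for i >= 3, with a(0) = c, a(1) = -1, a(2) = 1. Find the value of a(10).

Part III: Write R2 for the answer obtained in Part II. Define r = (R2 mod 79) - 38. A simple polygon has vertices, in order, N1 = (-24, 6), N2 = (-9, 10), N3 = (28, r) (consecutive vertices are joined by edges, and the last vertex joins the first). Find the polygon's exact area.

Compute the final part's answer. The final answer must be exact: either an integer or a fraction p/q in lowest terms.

Part I: remainder = value at the root: -4*(13)^3 + 4*(13)^2 + 6*(13)^1 - 7 = (-8788) + (676) + (78) + (-7) = -8041; answer -8041
Part II: R1 = -8041; c = 27; a(3) = -2*(1) + 1*(-1) + 3*(27) = 78; iterating: a(3)=78, a(4)=-158, a(5)=397, a(6)=-718, a(7)=1359, a(8)=-2245, a(9)=3695, a(10)=-5558; answer -5558
Part III: R2 = -5558; r = 13; cross terms: (-24*10 - -9*6)=-186, (-9*13 - 28*10)=-397, (28*6 - -24*13)=480; twice the area = |-103| = 103; area = 103/2; answer 103/2

103/2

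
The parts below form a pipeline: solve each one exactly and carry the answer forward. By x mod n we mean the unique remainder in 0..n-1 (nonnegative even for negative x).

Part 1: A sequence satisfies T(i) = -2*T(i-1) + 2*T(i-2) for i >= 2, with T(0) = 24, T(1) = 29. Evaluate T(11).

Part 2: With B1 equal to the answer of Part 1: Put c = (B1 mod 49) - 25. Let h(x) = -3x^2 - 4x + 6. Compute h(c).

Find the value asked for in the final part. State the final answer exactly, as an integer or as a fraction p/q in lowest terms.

-1

Part 1: T(2) = -2*(29) + 2*(24) = -10; iterating: T(2)=-10, T(3)=78, T(4)=-176, T(5)=508, T(6)=-1368, T(7)=3752, T(8)=-10240, T(9)=27984, T(10)=-76448, T(11)=208864; answer 208864
Part 2: B1 = 208864; c = 1; -3*(1)^2 - 4*(1)^1 + 6 = (-3) + (-4) + (6) = -1; answer -1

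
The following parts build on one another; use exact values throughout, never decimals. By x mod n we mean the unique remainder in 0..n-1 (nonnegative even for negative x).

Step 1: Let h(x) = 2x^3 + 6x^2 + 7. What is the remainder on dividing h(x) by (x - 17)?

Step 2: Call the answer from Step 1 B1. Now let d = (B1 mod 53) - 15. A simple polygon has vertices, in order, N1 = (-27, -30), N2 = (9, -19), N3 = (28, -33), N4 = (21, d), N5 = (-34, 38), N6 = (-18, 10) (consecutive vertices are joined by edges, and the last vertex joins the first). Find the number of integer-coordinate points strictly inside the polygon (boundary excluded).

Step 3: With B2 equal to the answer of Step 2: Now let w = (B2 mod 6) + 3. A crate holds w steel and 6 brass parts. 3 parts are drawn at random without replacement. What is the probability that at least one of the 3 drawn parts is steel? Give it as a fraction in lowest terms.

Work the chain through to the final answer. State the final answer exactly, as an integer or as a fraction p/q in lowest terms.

16/21

Step 1: remainder = value at the root: 2*(17)^3 + 6*(17)^2 + 7 = (9826) + (1734) + (7) = 11567; answer 11567
Step 2: B1 = 11567; d = -2; cross terms: (-27*-19 - 9*-30)=783, (9*-33 - 28*-19)=235, (28*-2 - 21*-33)=637, (21*38 - -34*-2)=730, (-34*10 - -18*38)=344, (-18*-30 - -27*10)=810; twice the area = |3539| = 3539; area = 3539/2; boundary points = 1 + 1 + 1 + 5 + 4 + 1 = 13; strictly interior points = area - boundary/2 + 1 = 1764; answer 1764
Step 3: B2 = 1764; w = 3; total draws C(9,3) = 84; complement C(6,3) = 20; favorable 84 - 20 = 64; P = 16/21; answer 16/21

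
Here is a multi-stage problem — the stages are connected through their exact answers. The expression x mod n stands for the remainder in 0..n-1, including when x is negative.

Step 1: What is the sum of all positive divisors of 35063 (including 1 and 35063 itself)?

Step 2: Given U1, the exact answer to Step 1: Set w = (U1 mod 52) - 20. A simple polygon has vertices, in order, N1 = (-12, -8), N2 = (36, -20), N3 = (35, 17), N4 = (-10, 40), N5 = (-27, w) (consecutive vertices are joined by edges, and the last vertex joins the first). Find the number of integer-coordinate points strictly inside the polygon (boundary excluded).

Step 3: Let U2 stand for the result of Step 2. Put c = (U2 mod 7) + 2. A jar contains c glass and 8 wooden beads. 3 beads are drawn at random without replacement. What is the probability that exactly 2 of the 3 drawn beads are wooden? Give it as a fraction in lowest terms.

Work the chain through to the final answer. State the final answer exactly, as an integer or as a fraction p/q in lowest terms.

7/15

Step 1: 35063 = 7 * 5009; sigma = (1 + 7) * (1 + 5009) = 8 * 5010 = 40080; answer 40080
Step 2: U1 = 40080; w = 20; cross terms: (-12*-20 - 36*-8)=528, (36*17 - 35*-20)=1312, (35*40 - -10*17)=1570, (-10*20 - -27*40)=880, (-27*-8 - -12*20)=456; twice the area = |4746| = 4746; area = 2373; boundary points = 12 + 1 + 1 + 1 + 1 = 16; strictly interior points = area - boundary/2 + 1 = 2366; answer 2366
Step 3: U2 = 2366; c = 2; total draws C(10,3) = 120; favorable C(8,2)*C(2,1) = 56; P = 7/15; answer 7/15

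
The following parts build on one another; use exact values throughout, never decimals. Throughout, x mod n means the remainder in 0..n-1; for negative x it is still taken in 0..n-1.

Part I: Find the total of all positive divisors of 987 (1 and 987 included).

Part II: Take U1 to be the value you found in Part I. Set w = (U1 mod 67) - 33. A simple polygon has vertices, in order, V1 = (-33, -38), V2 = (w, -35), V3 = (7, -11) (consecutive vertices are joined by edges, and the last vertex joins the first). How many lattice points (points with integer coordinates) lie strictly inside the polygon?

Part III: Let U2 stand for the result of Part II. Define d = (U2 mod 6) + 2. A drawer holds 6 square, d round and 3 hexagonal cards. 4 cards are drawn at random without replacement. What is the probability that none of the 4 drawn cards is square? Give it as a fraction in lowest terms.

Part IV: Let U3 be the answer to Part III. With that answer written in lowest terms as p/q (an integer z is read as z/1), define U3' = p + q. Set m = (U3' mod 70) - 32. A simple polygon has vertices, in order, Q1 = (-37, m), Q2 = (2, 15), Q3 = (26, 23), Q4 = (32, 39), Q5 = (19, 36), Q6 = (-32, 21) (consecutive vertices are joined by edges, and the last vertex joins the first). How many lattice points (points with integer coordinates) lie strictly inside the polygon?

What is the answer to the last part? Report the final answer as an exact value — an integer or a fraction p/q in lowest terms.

Part I: 987 = 3 * 7 * 47; sigma = (1 + 3) * (1 + 7) * (1 + 47) = 4 * 8 * 48 = 1536; answer 1536
Part II: U1 = 1536; w = 29; cross terms: (-33*-35 - 29*-38)=2257, (29*-11 - 7*-35)=-74, (7*-38 - -33*-11)=-629; twice the area = |1554| = 1554; area = 777; boundary points = 1 + 2 + 1 = 4; strictly interior points = area - boundary/2 + 1 = 776; answer 776
Part III: U2 = 776; d = 4; total draws C(13,4) = 715; favorable C(7,4) = 35; P = 7/143; answer 7/143
Part IV: U3 = 7/143; threaded value p + q = 150; m = -22; cross terms: (-37*15 - 2*-22)=-511, (2*23 - 26*15)=-344, (26*39 - 32*23)=278, (32*36 - 19*39)=411, (19*21 - -32*36)=1551, (-32*-22 - -37*21)=1481; twice the area = |2866| = 2866; area = 1433; boundary points = 1 + 8 + 2 + 1 + 3 + 1 = 16; strictly interior points = area - boundary/2 + 1 = 1426; answer 1426

1426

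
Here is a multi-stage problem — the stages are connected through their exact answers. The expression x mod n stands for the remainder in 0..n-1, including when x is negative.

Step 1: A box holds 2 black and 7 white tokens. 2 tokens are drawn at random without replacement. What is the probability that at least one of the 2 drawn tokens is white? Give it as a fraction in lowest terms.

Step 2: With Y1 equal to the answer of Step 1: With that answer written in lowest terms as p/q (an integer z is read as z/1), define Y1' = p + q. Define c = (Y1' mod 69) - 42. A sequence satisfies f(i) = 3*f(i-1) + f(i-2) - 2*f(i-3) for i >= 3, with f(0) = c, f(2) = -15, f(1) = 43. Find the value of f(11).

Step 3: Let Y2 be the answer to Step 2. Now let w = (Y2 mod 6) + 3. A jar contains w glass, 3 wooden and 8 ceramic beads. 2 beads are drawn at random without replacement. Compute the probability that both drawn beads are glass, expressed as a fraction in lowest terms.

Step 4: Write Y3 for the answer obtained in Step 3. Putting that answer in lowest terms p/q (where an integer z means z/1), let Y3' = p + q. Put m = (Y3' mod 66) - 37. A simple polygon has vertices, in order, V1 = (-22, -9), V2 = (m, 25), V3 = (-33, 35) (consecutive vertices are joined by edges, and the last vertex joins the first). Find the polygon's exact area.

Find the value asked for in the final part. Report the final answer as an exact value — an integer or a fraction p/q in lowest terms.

275

Step 1: total draws C(9,2) = 36; complement C(2,2) = 1; favorable 36 - 1 = 35; P = 35/36; answer 35/36
Step 2: Y1 = 35/36; threaded value p + q = 71; c = -40; f(3) = 3*(-15) + 1*(43) - 2*(-40) = 78; iterating: f(3)=78, f(4)=133, f(5)=507, f(6)=1498, f(7)=4735, f(8)=14689, f(9)=45806, f(10)=142637, f(11)=444339; answer 444339
Step 3: Y2 = 444339; w = 6; total draws C(17,2) = 136; favorable C(6,2) = 15; P = 15/136; answer 15/136
Step 4: Y3 = 15/136; threaded value p + q = 151; m = -18; cross terms: (-22*25 - -18*-9)=-712, (-18*35 - -33*25)=195, (-33*-9 - -22*35)=1067; twice the area = |550| = 550; area = 275; answer 275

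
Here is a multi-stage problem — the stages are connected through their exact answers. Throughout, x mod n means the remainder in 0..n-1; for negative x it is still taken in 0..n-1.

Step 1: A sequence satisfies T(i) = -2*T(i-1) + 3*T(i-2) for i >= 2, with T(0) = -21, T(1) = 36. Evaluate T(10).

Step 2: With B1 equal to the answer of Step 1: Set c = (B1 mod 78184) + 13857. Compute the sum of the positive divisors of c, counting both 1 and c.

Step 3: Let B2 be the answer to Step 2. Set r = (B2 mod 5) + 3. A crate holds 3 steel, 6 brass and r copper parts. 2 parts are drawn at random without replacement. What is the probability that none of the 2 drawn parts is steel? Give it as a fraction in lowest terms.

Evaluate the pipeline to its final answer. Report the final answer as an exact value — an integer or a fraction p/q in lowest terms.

13/20

Step 1: T(2) = -2*(36) + 3*(-21) = -135; iterating: T(2)=-135, T(3)=378, T(4)=-1161, T(5)=3456, T(6)=-10395, T(7)=31158, T(8)=-93501, T(9)=280476, T(10)=-841455; answer -841455
Step 2: B1 = -841455; c = 32426; 32426 = 2 * 31 * 523; sigma = (1 + 2) * (1 + 31) * (1 + 523) = 3 * 32 * 524 = 50304; answer 50304
Step 3: B2 = 50304; r = 7; total draws C(16,2) = 120; favorable C(13,2) = 78; P = 13/20; answer 13/20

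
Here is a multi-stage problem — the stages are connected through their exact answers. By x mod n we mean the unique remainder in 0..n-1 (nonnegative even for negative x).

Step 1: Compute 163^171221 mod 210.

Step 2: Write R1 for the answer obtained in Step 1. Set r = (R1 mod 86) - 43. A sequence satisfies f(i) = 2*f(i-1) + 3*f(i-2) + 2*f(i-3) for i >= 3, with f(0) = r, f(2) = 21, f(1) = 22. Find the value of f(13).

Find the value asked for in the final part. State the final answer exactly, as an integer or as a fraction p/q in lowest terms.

Step 1: squarings mod 210: 163^1=163, 163^2=109, 163^4=121, 163^8=151, 163^16=121, 163^32=151, 163^64=121, 163^128=151, 163^256=121, 163^512=151, 163^1024=121, 163^2048=151, 163^4096=121, 163^8192=151, 163^16384=121, 163^32768=151, 163^65536=121, 163^131072=151; 163^171221 = 163^1 * 163^4 * 163^16 * 163^64 * 163^128 * 163^1024 * 163^2048 * 163^4096 * 163^32768 * 163^131072 = 193 (mod 210); answer 193
Step 2: R1 = 193; r = -22; f(3) = 2*(21) + 3*(22) + 2*(-22) = 64; iterating: f(3)=64, f(4)=235, f(5)=704, f(6)=2241, f(7)=7064, f(8)=22259, f(9)=70192, f(10)=221289, f(11)=697672, f(12)=2199595, f(13)=6934784; answer 6934784

6934784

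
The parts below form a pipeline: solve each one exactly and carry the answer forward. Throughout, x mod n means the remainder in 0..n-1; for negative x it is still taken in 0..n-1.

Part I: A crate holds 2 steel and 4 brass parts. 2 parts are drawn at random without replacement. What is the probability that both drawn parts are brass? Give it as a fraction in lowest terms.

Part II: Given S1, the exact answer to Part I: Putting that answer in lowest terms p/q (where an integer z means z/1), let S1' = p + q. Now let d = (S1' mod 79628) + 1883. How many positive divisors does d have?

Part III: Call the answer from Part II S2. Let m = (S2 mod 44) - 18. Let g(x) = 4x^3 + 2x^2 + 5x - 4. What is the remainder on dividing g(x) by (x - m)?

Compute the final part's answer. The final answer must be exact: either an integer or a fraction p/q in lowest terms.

Part I: total draws C(6,2) = 15; favorable C(4,2) = 6; P = 2/5; answer 2/5
Part II: S1 = 2/5; threaded value p + q = 7; d = 1890; 1890 = 2 * 3^3 * 5 * 7; number of divisors = (1+1) * (3+1) * (1+1) * (1+1) = 32; answer 32
Part III: S2 = 32; m = 14; remainder = value at the root: 4*(14)^3 + 2*(14)^2 + 5*(14)^1 - 4 = (10976) + (392) + (70) + (-4) = 11434; answer 11434

11434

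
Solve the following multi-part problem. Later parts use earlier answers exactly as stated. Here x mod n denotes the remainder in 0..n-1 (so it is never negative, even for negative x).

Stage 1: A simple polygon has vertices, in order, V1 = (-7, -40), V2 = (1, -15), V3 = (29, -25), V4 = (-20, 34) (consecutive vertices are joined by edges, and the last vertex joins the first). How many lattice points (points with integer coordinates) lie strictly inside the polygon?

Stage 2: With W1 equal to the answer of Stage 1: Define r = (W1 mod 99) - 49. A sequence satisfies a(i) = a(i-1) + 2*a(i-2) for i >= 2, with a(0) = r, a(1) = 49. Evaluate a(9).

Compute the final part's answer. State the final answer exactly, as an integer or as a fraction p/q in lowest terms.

Stage 1: cross terms: (-7*-15 - 1*-40)=145, (1*-25 - 29*-15)=410, (29*34 - -20*-25)=486, (-20*-40 - -7*34)=1038; twice the area = |2079| = 2079; area = 2079/2; boundary points = 1 + 2 + 1 + 1 = 5; strictly interior points = area - boundary/2 + 1 = 1038; answer 1038
Stage 2: W1 = 1038; r = -1; a(2) = 1*(49) + 2*(-1) = 47; iterating: a(2)=47, a(3)=145, a(4)=239, a(5)=529, a(6)=1007, a(7)=2065, a(8)=4079, a(9)=8209; answer 8209

8209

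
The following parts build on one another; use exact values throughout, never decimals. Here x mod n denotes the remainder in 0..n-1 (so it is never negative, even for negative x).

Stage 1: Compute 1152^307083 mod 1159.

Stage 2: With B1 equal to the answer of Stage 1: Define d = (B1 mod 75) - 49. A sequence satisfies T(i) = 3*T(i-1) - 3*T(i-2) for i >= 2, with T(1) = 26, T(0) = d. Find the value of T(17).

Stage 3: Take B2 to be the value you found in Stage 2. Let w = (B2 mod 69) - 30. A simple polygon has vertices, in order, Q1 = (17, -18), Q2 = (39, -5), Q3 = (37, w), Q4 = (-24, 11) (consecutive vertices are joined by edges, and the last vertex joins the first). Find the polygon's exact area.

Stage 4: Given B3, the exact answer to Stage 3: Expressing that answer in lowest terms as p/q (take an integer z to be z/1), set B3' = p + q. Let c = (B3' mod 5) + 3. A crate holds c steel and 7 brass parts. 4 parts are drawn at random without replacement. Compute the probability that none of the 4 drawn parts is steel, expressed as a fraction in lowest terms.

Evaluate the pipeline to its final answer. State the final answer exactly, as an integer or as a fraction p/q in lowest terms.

Stage 1: squarings mod 1159: 1152^1=1152, 1152^2=49, 1152^4=83, 1152^8=1094, 1152^16=748, 1152^32=866, 1152^64=83, 1152^128=1094, 1152^256=748, 1152^512=866, 1152^1024=83, 1152^2048=1094, 1152^4096=748, 1152^8192=866, 1152^16384=83, 1152^32768=1094, 1152^65536=748, 1152^131072=866, 1152^262144=83; 1152^307083 = 1152^1 * 1152^2 * 1152^8 * 1152^128 * 1152^256 * 1152^512 * 1152^1024 * 1152^2048 * 1152^8192 * 1152^32768 * 1152^262144 = 816 (mod 1159); answer 816
Stage 2: B1 = 816; d = 17; T(2) = 3*(26) - 3*(17) = 27; iterating: T(2)=27, T(3)=3, T(4)=-72, T(5)=-225, T(6)=-459, T(7)=-702, T(8)=-729, T(9)=-81, T(10)=1944, T(11)=6075, T(12)=12393, T(13)=18954, T(14)=19683, T(15)=2187, T(16)=-52488, T(17)=-164025; answer -164025
Stage 3: B2 = -164025; w = 27; cross terms: (17*-5 - 39*-18)=617, (39*27 - 37*-5)=1238, (37*11 - -24*27)=1055, (-24*-18 - 17*11)=245; twice the area = |3155| = 3155; area = 3155/2; answer 3155/2
Stage 4: B3 = 3155/2; threaded value p + q = 3157; c = 5; total draws C(12,4) = 495; favorable C(7,4) = 35; P = 7/99; answer 7/99

7/99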